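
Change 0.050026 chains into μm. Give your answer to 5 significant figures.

1 chain = 2.01168 × 10^7 μm.
Then 0.050026 × 2.01168 × 10^7 ≈ 1.0064 × 10^6 μm.

1.0064 × 10^6 μm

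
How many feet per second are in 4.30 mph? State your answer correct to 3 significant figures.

1 mile per hour = 1.46667 ft/s.
Thus 4.30 × 1.46667 ≈ 6.31 ft/s.

6.31 ft/s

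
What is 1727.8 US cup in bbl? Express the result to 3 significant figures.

1 US cup = 0.00148810 bbl.
1727.8 × 0.00148810 ≈ 2.57 bbl.

2.57 bbl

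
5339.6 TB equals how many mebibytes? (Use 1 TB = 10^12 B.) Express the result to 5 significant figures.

1 TB = 953674 mebibytes.
So 5339.6 × 953674 ≈ 5.0922 × 10^9 MiB.

5.0922 × 10^9 mebibytes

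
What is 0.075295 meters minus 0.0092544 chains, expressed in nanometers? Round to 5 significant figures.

0.075295 m = 7.52950e+7 nm and 0.0092544 chain = 1.86169e+8 nm.
7.52950e+7 − 1.86169e+8 ≈ -1.1087e+8 nm.

-1.1087e+8 nm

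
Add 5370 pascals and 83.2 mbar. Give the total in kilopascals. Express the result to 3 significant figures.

13.7 kPa

5370 Pa = 5.37000 kPa and 83.2 mbar = 8.32000 kPa.
5.37000 + 8.32000 ≈ 13.7 kPa.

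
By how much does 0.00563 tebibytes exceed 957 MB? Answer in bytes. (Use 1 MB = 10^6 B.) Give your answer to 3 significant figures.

5.23e+9 bytes

0.00563 TiB = 6.19025e+9 B and 957 MB = 9.57000e+8 B.
6.19025e+9 − 9.57000e+8 ≈ 5.23e+9 B.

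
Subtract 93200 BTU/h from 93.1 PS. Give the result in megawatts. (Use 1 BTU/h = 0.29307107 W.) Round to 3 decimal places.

0.041 MW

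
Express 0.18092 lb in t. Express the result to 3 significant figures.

8.21e-5 t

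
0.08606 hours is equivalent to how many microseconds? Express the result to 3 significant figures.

1 h = 3.60000e+9 microseconds.
0.08606 × 3.60000e+9 ≈ 3.10e+8 μs.

3.10e+8 μs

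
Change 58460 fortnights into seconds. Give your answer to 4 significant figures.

7.071 × 10^10 s

1 fortnight = 1.20960 × 10^6 seconds.
Thus 58460 × 1.20960 × 10^6 ≈ 7.071 × 10^10 s.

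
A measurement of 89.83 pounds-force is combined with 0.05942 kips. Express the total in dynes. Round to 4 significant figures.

89.83 lbf = 3.99584 × 10^7 dyn and 0.05942 kip = 2.64313 × 10^7 dyn.
3.99584 × 10^7 + 2.64313 × 10^7 ≈ 6.639 × 10^7 dyn.

6.639 × 10^7 dyn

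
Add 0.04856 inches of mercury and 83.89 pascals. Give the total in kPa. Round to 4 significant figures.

0.2483 kPa

0.04856 inHg = 0.164443 kPa and 83.89 Pa = 0.0838900 kPa.
0.164443 + 0.0838900 ≈ 0.2483 kPa.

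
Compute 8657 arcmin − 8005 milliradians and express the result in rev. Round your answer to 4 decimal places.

-0.8732 rev

8657 arcmin = 0.4007870 rev and 8005 mrad = 1.274035 rev.
0.4007870 − 1.274035 ≈ -0.8732 rev.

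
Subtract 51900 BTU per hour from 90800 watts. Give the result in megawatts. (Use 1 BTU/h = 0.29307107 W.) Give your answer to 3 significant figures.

90800 W = 0.0908000 MW and 51900 BTU/h = 0.0152104 MW.
0.0908000 − 0.0152104 ≈ 0.0756 MW.

0.0756 MW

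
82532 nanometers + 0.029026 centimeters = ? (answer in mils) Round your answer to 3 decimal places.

14.677 mil

82532 nm = 3.24929 mil and 0.029026 cm = 11.4276 mil.
3.24929 + 11.4276 ≈ 14.677 mil.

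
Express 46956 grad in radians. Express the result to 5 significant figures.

1 gradian = 0.0157080 rad.
So 46956 × 0.0157080 ≈ 737.58 rad.

737.58 rad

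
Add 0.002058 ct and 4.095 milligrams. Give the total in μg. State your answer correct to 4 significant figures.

4507 micrograms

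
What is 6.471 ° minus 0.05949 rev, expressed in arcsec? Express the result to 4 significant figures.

-53800 arcsec

6.471 ° = 23295.6 arcsec and 0.05949 rev = 77099.0 arcsec.
23295.6 − 77099.0 ≈ -53800 arcsec.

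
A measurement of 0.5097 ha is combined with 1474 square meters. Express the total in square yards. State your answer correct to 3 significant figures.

0.5097 ha = 6095.96 yd² and 1474 m² = 1762.89 yd².
6095.96 + 1762.89 ≈ 7860 yd².

7860 square yards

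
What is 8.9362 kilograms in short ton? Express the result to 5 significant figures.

0.0098505 short ton

1 kg = 0.00110231 short ton.
8.9362 × 0.00110231 ≈ 0.0098505 short ton.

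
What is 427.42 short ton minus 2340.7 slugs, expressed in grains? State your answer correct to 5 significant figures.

5.4567 × 10^9 grains

427.42 short ton = 5.98388 × 10^9 gr and 2340.7 slug = 5.27169 × 10^8 gr.
5.98388 × 10^9 − 5.27169 × 10^8 ≈ 5.4567 × 10^9 gr.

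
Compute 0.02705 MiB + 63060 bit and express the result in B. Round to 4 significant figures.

0.02705 MiB = 28364.0 B and 63060 bit = 7882.50 B.
28364.0 + 7882.50 ≈ 36250 B.

36250 B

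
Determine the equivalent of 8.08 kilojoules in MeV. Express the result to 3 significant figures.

5.04 × 10^16 megaelectronvolts

1 kilojoule = 6.24151 × 10^15 MeV.
Then 8.08 × 6.24151 × 10^15 ≈ 5.04 × 10^16 MeV.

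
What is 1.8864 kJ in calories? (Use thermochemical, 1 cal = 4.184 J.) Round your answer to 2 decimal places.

450.86 calories

1 kilojoule = 239.006 cal.
1.8864 × 239.006 ≈ 450.86 cal.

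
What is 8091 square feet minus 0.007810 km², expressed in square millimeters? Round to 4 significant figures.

8091 ft² = 7.51678 × 10^8 mm² and 0.007810 km² = 7.81000 × 10^9 mm².
7.51678 × 10^8 − 7.81000 × 10^9 ≈ -7.058 × 10^9 mm².

-7.058 × 10^9 mm²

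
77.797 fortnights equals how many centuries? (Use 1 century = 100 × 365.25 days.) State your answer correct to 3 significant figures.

0.0298 centuries

1 fortnight = 0.000383299 century.
So 77.797 × 0.000383299 ≈ 0.0298 century.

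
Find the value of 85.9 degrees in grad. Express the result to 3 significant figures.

1 ° = 1.11111 gradians.
85.9 × 1.11111 ≈ 95.4 grad.

95.4 gradians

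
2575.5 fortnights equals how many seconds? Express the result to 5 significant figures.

3.1153 × 10^9 seconds

1 fortnight = 1.20960 × 10^6 s.
2575.5 × 1.20960 × 10^6 ≈ 3.1153 × 10^9 s.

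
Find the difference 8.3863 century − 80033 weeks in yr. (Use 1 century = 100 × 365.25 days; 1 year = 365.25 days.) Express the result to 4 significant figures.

8.3863 century = 838.630 yr and 80033 wk = 1533.83 yr.
838.630 − 1533.83 ≈ -695.2 yr.

-695.2 yr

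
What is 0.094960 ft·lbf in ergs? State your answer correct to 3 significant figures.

1 ft·lbf = 1.35582e+7 erg.
Then 0.094960 × 1.35582e+7 ≈ 1.29e+6 erg.

1.29e+6 erg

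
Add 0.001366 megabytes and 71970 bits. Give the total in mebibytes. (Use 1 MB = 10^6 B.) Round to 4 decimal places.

0.0099 MiB

0.001366 MB = 0.00130272 MiB and 71970 bit = 0.00857949 MiB.
0.00130272 + 0.00857949 ≈ 0.0099 MiB.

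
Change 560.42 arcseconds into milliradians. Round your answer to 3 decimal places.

1 arcsec = 0.00484814 milliradians.
560.42 × 0.00484814 ≈ 2.717 mrad.

2.717 mrad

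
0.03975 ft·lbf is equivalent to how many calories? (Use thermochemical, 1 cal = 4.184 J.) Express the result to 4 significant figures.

0.01288 cal

1 ft·lbf = 0.324048 cal.
Then 0.03975 × 0.324048 ≈ 0.01288 cal.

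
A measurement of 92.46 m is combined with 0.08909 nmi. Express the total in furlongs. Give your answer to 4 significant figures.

1.280 furlongs

92.46 m = 0.459616 furlong and 0.08909 nmi = 0.820184 furlong.
0.459616 + 0.820184 ≈ 1.280 furlong.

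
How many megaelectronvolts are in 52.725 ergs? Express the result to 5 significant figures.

3.2908 × 10^7 megaelectronvolts

1 erg = 624151 MeV.
52.725 × 624151 ≈ 3.2908 × 10^7 MeV.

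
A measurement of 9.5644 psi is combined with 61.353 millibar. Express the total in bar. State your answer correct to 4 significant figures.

0.7208 bar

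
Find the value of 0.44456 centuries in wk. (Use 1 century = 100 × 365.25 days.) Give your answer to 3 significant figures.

2320 wk

1 century = 5217.86 wk.
0.44456 × 5217.86 ≈ 2320 wk.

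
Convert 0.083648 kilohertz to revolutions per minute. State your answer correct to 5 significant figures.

5018.9 rpm

1 kHz = 60000.0 revolutions per minute.
Thus 0.083648 × 60000.0 ≈ 5018.9 rpm.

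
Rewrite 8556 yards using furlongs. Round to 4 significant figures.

1 yard = 0.00454545 furlongs.
Thus 8556 × 0.00454545 ≈ 38.89 furlong.

38.89 furlong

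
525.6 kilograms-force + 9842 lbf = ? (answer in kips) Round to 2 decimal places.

525.6 kgf = 1.15875 kip and 9842 lbf = 9.84200 kip.
1.15875 + 9.84200 ≈ 11.00 kip.

11.00 kip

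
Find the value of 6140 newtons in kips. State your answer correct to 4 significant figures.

1.380 kip

1 newton = 0.000224809 kip.
So 6140 × 0.000224809 ≈ 1.380 kip.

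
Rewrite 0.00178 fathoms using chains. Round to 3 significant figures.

0.000162 chains

1 fathom = 0.0909091 chain.
Then 0.00178 × 0.0909091 ≈ 0.000162 chain.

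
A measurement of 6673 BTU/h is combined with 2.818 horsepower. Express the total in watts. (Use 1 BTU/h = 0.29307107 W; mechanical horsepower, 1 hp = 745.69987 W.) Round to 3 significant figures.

4060 W

6673 BTU/h = 1955.66 W and 2.818 hp = 2101.38 W.
1955.66 + 2101.38 ≈ 4060 W.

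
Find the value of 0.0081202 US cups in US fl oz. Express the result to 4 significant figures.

1 US cup = 8.00000 US fl oz.
Thus 0.0081202 × 8.00000 ≈ 0.06496 US fl oz.

0.06496 US fl oz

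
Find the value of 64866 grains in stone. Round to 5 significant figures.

0.66190 st

1 gr = 1.02041e-5 st.
Then 64866 × 1.02041e-5 ≈ 0.66190 st.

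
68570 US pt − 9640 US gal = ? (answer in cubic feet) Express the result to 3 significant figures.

-143 ft³

68570 US pt = 1145.81 ft³ and 9640 US gal = 1288.68 ft³.
1145.81 − 1288.68 ≈ -143 ft³.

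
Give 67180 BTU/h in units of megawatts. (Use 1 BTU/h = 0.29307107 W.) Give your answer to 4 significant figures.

0.01969 megawatts

1 BTU/h = 2.93071 × 10^-7 MW.
Thus 67180 × 2.93071 × 10^-7 ≈ 0.01969 MW.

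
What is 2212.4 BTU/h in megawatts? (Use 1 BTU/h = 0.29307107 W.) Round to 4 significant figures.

0.0006484 MW

1 BTU/h = 2.93071 × 10^-7 MW.
Thus 2212.4 × 2.93071 × 10^-7 ≈ 0.0006484 MW.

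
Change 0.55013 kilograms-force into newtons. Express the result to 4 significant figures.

5.395 N

1 kilogram-force = 9.80665 newtons.
0.55013 × 9.80665 ≈ 5.395 N.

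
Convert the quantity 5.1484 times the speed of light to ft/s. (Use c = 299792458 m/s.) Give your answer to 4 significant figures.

5.064e+9 feet per second

1 speed of light = 9.83571e+8 feet per second.
5.1484 × 9.83571e+8 ≈ 5.064e+9 ft/s.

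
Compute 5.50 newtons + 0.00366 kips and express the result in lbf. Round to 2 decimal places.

5.50 N = 1.23645 lbf and 0.00366 kip = 3.66000 lbf.
1.23645 + 3.66000 ≈ 4.90 lbf.

4.90 pounds-force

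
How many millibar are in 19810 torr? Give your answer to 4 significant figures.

26410 millibar

1 torr = 1.33322 mbar.
Then 19810 × 1.33322 ≈ 26410 mbar.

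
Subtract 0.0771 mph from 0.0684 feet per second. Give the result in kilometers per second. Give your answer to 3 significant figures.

-1.36e-5 km/s

0.0684 ft/s = 2.08483e-5 km/s and 0.0771 mph = 3.44668e-5 km/s.
2.08483e-5 − 3.44668e-5 ≈ -1.36e-5 km/s.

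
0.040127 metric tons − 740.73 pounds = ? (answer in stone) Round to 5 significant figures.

-46.590 stone

0.040127 t = 6.31892 st and 740.73 lb = 52.9093 st.
6.31892 − 52.9093 ≈ -46.590 st.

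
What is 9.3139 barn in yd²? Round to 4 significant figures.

1.114e-27 yd²

1 barn = 1.19599e-28 yd².
Then 9.3139 × 1.19599e-28 ≈ 1.114e-27 yd².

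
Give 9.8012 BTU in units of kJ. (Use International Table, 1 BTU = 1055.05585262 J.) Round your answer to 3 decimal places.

10.341 kJ

1 British thermal unit = 1.05506 kilojoules.
Then 9.8012 × 1.05506 ≈ 10.341 kJ.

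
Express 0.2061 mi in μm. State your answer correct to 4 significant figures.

1 mi = 1.60934 × 10^9 μm.
Thus 0.2061 × 1.60934 × 10^9 ≈ 3.317 × 10^8 μm.

3.317 × 10^8 micrometers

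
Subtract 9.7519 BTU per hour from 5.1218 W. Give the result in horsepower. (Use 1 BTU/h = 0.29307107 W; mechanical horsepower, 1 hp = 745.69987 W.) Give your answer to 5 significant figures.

5.1218 W = 0.00686845 hp and 9.7519 BTU/h = 0.00383264 hp.
0.00686845 − 0.00383264 ≈ 0.0030358 hp.

0.0030358 horsepower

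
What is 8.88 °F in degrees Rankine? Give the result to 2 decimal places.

°R = °F + 459.67.
Applying the formula gives 468.55 °R.

468.55 °R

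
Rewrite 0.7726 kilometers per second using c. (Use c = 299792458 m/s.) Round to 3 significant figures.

2.58e-6 c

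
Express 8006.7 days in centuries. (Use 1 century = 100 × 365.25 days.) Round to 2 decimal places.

0.22 century

1 d = 2.73785 × 10^-5 century.
So 8006.7 × 2.73785 × 10^-5 ≈ 0.22 century.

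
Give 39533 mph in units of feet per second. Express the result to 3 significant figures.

58000 ft/s

1 mile per hour = 1.46667 ft/s.
39533 × 1.46667 ≈ 58000 ft/s.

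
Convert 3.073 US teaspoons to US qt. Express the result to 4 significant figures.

1 US tsp = 0.00520833 US qt.
Thus 3.073 × 0.00520833 ≈ 0.01601 US qt.

0.01601 US qt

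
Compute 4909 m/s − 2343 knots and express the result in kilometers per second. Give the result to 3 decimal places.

3.704 kilometers per second

4909 m/s = 4.90900 km/s and 2343 kn = 1.20534 km/s.
4.90900 − 1.20534 ≈ 3.704 km/s.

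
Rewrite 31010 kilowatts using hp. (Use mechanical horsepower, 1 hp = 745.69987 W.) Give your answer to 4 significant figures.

41590 hp

1 kilowatt = 1.34102 hp.
So 31010 × 1.34102 ≈ 41590 hp.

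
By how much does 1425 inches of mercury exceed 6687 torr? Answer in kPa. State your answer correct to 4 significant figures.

1425 inHg = 4825.60 kPa and 6687 torr = 891.527 kPa.
4825.60 − 891.527 ≈ 3934 kPa.

3934 kPa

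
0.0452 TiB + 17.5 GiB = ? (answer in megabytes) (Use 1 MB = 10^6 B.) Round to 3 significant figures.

68500 megabytes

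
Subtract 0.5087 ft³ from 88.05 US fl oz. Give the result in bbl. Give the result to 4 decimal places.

-0.0742 bbl

88.05 US fl oz = 0.0163783 bbl and 0.5087 ft³ = 0.0906033 bbl.
0.0163783 − 0.0906033 ≈ -0.0742 bbl.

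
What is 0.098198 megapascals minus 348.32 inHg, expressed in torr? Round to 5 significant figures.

-8110.8 torr

0.098198 MPa = 736.546 torr and 348.32 inHg = 8847.33 torr.
736.546 − 8847.33 ≈ -8110.8 torr.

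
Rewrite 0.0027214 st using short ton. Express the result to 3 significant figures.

1 stone = 0.00700000 short ton.
Thus 0.0027214 × 0.00700000 ≈ 1.90 × 10^-5 short ton.

1.90 × 10^-5 short ton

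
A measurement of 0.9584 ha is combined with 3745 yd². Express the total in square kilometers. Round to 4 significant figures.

0.01272 km²

0.9584 ha = 0.00958400 km² and 3745 yd² = 0.00313130 km².
0.00958400 + 0.00313130 ≈ 0.01272 km².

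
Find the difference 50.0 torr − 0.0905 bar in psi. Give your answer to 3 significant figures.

50.0 torr = 0.966839 psi and 0.0905 bar = 1.31259 psi.
0.966839 − 1.31259 ≈ -0.346 psi.

-0.346 psi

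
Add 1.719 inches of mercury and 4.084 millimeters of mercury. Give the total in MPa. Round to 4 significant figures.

1.719 inHg = 0.00582120 MPa and 4.084 mmHg = 0.000544489 MPa.
0.00582120 + 0.000544489 ≈ 0.006366 MPa.

0.006366 megapascals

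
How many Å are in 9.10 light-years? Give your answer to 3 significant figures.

1 light-year = 9.46073 × 10^25 angstroms.
9.10 × 9.46073 × 10^25 ≈ 8.61 × 10^26 Å.

8.61 × 10^26 Å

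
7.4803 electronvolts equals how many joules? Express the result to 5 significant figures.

1 electronvolt = 1.60218e-19 joules.
Thus 7.4803 × 1.60218e-19 ≈ 1.1985e-18 J.

1.1985e-18 J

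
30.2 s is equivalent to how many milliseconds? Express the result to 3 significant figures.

30200 ms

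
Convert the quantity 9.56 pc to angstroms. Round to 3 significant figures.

2.95e+27 Å

1 parsec = 3.08568e+26 angstroms.
So 9.56 × 3.08568e+26 ≈ 2.95e+27 Å.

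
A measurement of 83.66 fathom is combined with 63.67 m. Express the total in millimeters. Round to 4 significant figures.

216700 mm

83.66 fathom = 152997 mm and 63.67 m = 63670.0 mm.
152997 + 63670.0 ≈ 216700 mm.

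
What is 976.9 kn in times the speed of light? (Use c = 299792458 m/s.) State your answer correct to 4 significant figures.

1.676 × 10^-6 c

1 knot = 1.71600 × 10^-9 c.
Then 976.9 × 1.71600 × 10^-9 ≈ 1.676 × 10^-6 c.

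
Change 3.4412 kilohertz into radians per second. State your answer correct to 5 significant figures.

1 kHz = 6283.19 radians per second.
Thus 3.4412 × 6283.19 ≈ 21622 rad/s.

21622 rad/s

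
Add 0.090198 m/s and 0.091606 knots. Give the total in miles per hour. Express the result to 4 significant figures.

0.3072 mph

0.090198 m/s = 0.201767 mph and 0.091606 kn = 0.105418 mph.
0.201767 + 0.105418 ≈ 0.3072 mph.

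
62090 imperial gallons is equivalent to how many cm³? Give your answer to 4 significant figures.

2.823e+8 cubic centimeters

1 imperial gallon = 4546.09 cm³.
Thus 62090 × 4546.09 ≈ 2.823e+8 cm³.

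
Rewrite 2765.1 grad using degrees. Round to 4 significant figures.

2489 °

1 grad = 0.900000 degrees.
Thus 2765.1 × 0.900000 ≈ 2489 °.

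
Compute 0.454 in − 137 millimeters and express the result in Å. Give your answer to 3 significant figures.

-1.25 × 10^9 Å

0.454 in = 1.15316 × 10^8 Å and 137 mm = 1.37000 × 10^9 Å.
1.15316 × 10^8 − 1.37000 × 10^9 ≈ -1.25 × 10^9 Å.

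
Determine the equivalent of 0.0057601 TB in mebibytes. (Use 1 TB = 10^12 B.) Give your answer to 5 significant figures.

1 terabyte = 953674 MiB.
Then 0.0057601 × 953674 ≈ 5493.3 MiB.

5493.3 mebibytes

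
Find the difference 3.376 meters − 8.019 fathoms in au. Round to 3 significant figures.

3.376 m = 2.25672 × 10^-11 au and 8.019 fathom = 9.80305 × 10^-11 au.
2.25672 × 10^-11 − 9.80305 × 10^-11 ≈ -7.55 × 10^-11 au.

-7.55 × 10^-11 au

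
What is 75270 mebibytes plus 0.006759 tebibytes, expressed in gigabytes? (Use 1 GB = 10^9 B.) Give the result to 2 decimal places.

75270 MiB = 78.9263 GB and 0.006759 TiB = 7.43160 GB.
78.9263 + 7.43160 ≈ 86.36 GB.

86.36 GB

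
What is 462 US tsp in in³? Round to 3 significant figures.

139 cubic inches

1 US tsp = 0.300781 in³.
462 × 0.300781 ≈ 139 in³.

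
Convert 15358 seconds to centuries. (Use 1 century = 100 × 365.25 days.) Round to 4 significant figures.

4.867e-6 century

1 s = 3.16881e-10 centuries.
Thus 15358 × 3.16881e-10 ≈ 4.867e-6 century.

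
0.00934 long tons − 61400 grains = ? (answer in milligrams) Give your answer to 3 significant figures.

0.00934 long ton = 9.48988e+6 mg and 61400 gr = 3.97865e+6 mg.
9.48988e+6 − 3.97865e+6 ≈ 5.51e+6 mg.

5.51e+6 mg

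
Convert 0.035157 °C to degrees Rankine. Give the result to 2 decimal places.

°R = (°C + 273.15) × 9/5.
Applying the formula gives 491.73 °R.

491.73 °R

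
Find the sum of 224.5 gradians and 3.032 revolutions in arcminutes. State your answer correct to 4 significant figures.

77610 arcminutes

224.5 grad = 12123.0 arcmin and 3.032 rev = 65491.2 arcmin.
12123.0 + 65491.2 ≈ 77610 arcmin.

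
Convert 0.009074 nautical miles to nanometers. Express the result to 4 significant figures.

1.681e+10 nm

1 nmi = 1.85200e+12 nanometers.
So 0.009074 × 1.85200e+12 ≈ 1.681e+10 nm.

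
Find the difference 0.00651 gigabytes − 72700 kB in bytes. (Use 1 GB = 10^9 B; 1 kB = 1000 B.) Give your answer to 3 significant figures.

-6.62e+7 B

0.00651 GB = 6.51000e+6 B and 72700 kB = 7.27000e+7 B.
6.51000e+6 − 7.27000e+7 ≈ -6.62e+7 B.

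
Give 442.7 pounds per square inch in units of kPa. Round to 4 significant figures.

3052 kPa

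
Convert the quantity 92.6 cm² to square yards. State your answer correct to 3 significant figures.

1 square centimeter = 0.000119599 yd².
Thus 92.6 × 0.000119599 ≈ 0.0111 yd².

0.0111 yd²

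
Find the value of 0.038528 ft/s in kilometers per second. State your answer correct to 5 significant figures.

1 foot per second = 0.000304800 km/s.
Then 0.038528 × 0.000304800 ≈ 1.1743e-5 km/s.

1.1743e-5 km/s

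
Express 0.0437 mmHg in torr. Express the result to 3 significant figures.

1 mmHg = 1.00000 torr.
0.0437 × 1.00000 ≈ 0.0437 torr.

0.0437 torr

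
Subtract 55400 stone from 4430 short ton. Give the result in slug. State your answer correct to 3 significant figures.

251000 slug

4430 short ton = 275377 slug and 55400 st = 24106.4 slug.
275377 − 24106.4 ≈ 251000 slug.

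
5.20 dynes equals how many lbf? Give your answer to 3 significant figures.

1.17 × 10^-5 lbf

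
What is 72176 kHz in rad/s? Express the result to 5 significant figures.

1 kHz = 6283.19 radians per second.
Then 72176 × 6283.19 ≈ 4.5350 × 10^8 rad/s.

4.5350 × 10^8 radians per second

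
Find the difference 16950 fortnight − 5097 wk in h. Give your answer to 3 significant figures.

16950 fortnight = 5.69520 × 10^6 h and 5097 wk = 856296 h.
5.69520 × 10^6 − 856296 ≈ 4.84 × 10^6 h.

4.84 × 10^6 hours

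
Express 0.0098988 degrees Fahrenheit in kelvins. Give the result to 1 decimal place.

255.4 kelvins

K = (°F + 459.67) × 5/9.
Applying the formula gives 255.4 K.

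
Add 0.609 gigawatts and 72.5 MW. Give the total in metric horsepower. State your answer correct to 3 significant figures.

927000 PS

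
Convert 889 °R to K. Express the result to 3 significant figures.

494 K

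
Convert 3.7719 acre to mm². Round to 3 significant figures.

1 acre = 4.04686e+9 mm².
Thus 3.7719 × 4.04686e+9 ≈ 1.53e+10 mm².

1.53e+10 mm²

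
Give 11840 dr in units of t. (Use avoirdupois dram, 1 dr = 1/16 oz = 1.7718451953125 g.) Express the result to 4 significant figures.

0.02098 metric tons

1 dr = 1.77185 × 10^-6 t.
Thus 11840 × 1.77185 × 10^-6 ≈ 0.02098 t.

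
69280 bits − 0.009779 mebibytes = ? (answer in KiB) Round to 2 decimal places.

-1.56 kibibytes

69280 bit = 8.45703 KiB and 0.009779 MiB = 10.0137 KiB.
8.45703 − 10.0137 ≈ -1.56 KiB.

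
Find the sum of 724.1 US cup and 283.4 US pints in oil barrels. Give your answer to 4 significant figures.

724.1 US cup = 1.07753 bbl and 283.4 US pt = 0.843452 bbl.
1.07753 + 0.843452 ≈ 1.921 bbl.

1.921 bbl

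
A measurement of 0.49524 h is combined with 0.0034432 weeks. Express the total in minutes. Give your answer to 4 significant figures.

0.49524 h = 29.7144 min and 0.0034432 wk = 34.7075 min.
29.7144 + 34.7075 ≈ 64.42 min.

64.42 min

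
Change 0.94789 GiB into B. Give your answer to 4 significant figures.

1.018e+9 bytes

1 gibibyte = 1.07374e+9 B.
Thus 0.94789 × 1.07374e+9 ≈ 1.018e+9 B.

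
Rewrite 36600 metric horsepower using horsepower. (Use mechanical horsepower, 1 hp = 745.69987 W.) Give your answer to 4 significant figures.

36100 hp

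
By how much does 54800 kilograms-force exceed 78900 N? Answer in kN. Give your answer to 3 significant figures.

459 kN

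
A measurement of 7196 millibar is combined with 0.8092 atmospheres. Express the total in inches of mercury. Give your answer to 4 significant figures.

236.7 inHg

7196 mbar = 212.498 inHg and 0.8092 atm = 24.2123 inHg.
212.498 + 24.2123 ≈ 236.7 inHg.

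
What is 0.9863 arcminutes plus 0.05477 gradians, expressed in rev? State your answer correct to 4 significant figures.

0.0001826 revolutions

0.9863 arcmin = 4.56620 × 10^-5 rev and 0.05477 grad = 0.000136925 rev.
4.56620 × 10^-5 + 0.000136925 ≈ 0.0001826 rev.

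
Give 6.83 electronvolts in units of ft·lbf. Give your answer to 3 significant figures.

8.07e-19 ft·lbf

1 eV = 1.18170e-19 ft·lbf.
Thus 6.83 × 1.18170e-19 ≈ 8.07e-19 ft·lbf.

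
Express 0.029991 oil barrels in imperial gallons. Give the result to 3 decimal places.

1.049 imperial gallons

1 bbl = 34.9723 imperial gallons.
Then 0.029991 × 34.9723 ≈ 1.049 imp gal.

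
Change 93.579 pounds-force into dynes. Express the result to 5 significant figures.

4.1626e+7 dynes

1 lbf = 444822 dynes.
Then 93.579 × 444822 ≈ 4.1626e+7 dyn.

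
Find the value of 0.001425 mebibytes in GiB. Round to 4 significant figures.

1 MiB = 0.0009765625 gibibytes.
So 0.001425 × 0.0009765625 ≈ 1.392e-6 GiB.

1.392e-6 GiB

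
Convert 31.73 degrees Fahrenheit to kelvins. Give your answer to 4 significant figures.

273.0 K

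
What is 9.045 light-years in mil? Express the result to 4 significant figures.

3.369e+21 mil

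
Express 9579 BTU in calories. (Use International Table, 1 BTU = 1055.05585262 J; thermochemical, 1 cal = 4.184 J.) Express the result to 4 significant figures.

1 British thermal unit = 252.164 cal.
9579 × 252.164 ≈ 2.415 × 10^6 cal.

2.415 × 10^6 cal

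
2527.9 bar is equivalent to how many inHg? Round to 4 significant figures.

74650 inHg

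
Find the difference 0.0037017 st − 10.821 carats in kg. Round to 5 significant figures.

0.0037017 st = 0.0235069 kg and 10.821 ct = 0.00216420 kg.
0.0235069 − 0.00216420 ≈ 0.021343 kg.

0.021343 kg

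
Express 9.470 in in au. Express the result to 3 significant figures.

1.61 × 10^-12 astronomical units

1 inch = 1.69789 × 10^-13 astronomical units.
So 9.470 × 1.69789 × 10^-13 ≈ 1.61 × 10^-12 au.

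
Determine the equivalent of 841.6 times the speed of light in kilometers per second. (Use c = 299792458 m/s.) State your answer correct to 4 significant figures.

2.523 × 10^8 km/s

1 c = 299792 km/s.
Then 841.6 × 299792 ≈ 2.523 × 10^8 km/s.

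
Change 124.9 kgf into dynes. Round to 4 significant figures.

1 kilogram-force = 980665 dynes.
Thus 124.9 × 980665 ≈ 1.225 × 10^8 dyn.

1.225 × 10^8 dynes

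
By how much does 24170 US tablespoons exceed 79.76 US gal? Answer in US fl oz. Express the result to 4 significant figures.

24170 US tbsp = 12085.0 US fl oz and 79.76 US gal = 10209.3 US fl oz.
12085.0 − 10209.3 ≈ 1876 US fl oz.

1876 US fl oz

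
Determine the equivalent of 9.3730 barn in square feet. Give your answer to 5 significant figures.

1.0089e-26 square feet

1 barn = 1.07639e-27 ft².
Thus 9.3730 × 1.07639e-27 ≈ 1.0089e-26 ft².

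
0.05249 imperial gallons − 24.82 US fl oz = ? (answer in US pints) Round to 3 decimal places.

0.05249 imp gal = 0.504303 US pt and 24.82 US fl oz = 1.55125 US pt.
0.504303 − 1.55125 ≈ -1.047 US pt.

-1.047 US pints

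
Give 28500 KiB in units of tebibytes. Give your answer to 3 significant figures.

2.65 × 10^-5 TiB

1 kibibyte = 9.31323 × 10^-10 TiB.
Then 28500 × 9.31323 × 10^-10 ≈ 2.65 × 10^-5 TiB.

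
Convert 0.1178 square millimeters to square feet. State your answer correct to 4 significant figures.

1 mm² = 1.07639 × 10^-5 square feet.
0.1178 × 1.07639 × 10^-5 ≈ 1.268 × 10^-6 ft².

1.268 × 10^-6 ft²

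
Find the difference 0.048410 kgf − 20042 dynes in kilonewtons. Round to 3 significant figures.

0.048410 kgf = 0.000474740 kN and 20042 dyn = 0.000200420 kN.
0.000474740 − 0.000200420 ≈ 0.000274 kN.

0.000274 kN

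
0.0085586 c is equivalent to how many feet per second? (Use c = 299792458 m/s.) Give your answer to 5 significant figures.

8.4180e+6 ft/s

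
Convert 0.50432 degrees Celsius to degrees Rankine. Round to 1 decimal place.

492.6 degrees Rankine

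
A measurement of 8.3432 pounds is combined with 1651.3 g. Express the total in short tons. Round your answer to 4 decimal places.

8.3432 lb = 0.00417160 short ton and 1651.3 g = 0.00182025 short ton.
0.00417160 + 0.00182025 ≈ 0.0060 short ton.

0.0060 short ton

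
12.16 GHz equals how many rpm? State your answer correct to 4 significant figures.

1 gigahertz = 6.00000e+10 revolutions per minute.
12.16 × 6.00000e+10 ≈ 7.296e+11 rpm.

7.296e+11 rpm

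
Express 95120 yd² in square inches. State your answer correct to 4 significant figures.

1 square yard = 1296.00 square inches.
So 95120 × 1296.00 ≈ 1.233e+8 in².

1.233e+8 square inches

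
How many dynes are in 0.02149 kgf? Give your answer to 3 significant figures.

21100 dynes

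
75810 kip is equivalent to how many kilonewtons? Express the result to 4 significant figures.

1 kip = 4.44822 kN.
Thus 75810 × 4.44822 ≈ 337200 kN.

337200 kilonewtons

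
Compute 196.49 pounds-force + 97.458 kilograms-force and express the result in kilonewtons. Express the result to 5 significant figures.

196.49 lbf = 0.874031 kN and 97.458 kgf = 0.955736 kN.
0.874031 + 0.955736 ≈ 1.8298 kN.

1.8298 kN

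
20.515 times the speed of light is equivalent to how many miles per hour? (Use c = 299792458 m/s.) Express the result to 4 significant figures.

1.376e+10 miles per hour

1 c = 6.70617e+8 miles per hour.
20.515 × 6.70617e+8 ≈ 1.376e+10 mph.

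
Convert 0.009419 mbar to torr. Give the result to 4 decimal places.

0.0071 torr

1 millibar = 0.750062 torr.
0.009419 × 0.750062 ≈ 0.0071 torr.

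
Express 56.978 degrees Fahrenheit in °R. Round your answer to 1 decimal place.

516.6 °R

°R = °F + 459.67.
Applying the formula gives 516.6 °R.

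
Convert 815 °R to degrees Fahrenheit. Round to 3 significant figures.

355 degrees Fahrenheit

°R = °F + 459.67.
Applying the formula gives 355 °F.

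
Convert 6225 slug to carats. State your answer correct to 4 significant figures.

4.542e+8 ct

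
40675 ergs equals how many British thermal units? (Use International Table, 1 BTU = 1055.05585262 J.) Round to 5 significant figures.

3.8552e-6 BTU

1 erg = 9.47817e-11 BTU.
40675 × 9.47817e-11 ≈ 3.8552e-6 BTU.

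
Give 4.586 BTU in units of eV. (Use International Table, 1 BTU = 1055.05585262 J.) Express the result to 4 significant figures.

3.020 × 10^22 electronvolts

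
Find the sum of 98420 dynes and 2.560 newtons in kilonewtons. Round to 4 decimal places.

0.0035 kN

98420 dyn = 0.000984200 kN and 2.560 N = 0.00256000 kN.
0.000984200 + 0.00256000 ≈ 0.0035 kN.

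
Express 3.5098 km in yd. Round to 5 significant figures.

1 km = 1093.61 yards.
Thus 3.5098 × 1093.61 ≈ 3838.4 yd.

3838.4 yards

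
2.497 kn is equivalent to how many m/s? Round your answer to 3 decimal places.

1.285 m/s

1 kn = 0.514444 m/s.
2.497 × 0.514444 ≈ 1.285 m/s.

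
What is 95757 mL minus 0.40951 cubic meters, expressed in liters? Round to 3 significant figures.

-314 L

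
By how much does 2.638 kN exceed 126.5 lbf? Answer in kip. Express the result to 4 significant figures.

2.638 kN = 0.593046 kip and 126.5 lbf = 0.126500 kip.
0.593046 − 0.126500 ≈ 0.4665 kip.

0.4665 kip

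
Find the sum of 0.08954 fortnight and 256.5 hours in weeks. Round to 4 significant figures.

1.706 wk

0.08954 fortnight = 0.179080 wk and 256.5 h = 1.52679 wk.
0.179080 + 1.52679 ≈ 1.706 wk.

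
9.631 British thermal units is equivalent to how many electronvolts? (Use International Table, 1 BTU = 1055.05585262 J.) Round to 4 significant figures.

6.342e+22 eV

1 BTU = 6.58514e+21 electronvolts.
9.631 × 6.58514e+21 ≈ 6.342e+22 eV.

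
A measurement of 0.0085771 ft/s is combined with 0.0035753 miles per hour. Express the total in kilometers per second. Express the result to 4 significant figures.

4.213e-6 kilometers per second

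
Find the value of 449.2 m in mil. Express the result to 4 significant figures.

1.769e+7 mils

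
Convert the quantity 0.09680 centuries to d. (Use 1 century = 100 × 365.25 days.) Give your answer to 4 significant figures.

1 century = 36525.0 d.
Then 0.09680 × 36525.0 ≈ 3536 d.

3536 days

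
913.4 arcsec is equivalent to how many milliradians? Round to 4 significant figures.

1 arcsec = 0.00484814 mrad.
Thus 913.4 × 0.00484814 ≈ 4.428 mrad.

4.428 milliradians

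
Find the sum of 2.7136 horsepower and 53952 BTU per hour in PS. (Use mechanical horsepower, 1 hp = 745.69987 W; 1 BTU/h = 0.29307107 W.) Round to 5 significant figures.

24.249 PS

2.7136 hp = 2.75124 PS and 53952 BTU/h = 21.4980 PS.
2.75124 + 21.4980 ≈ 24.249 PS.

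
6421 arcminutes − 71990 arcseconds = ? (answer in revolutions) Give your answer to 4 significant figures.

6421 arcmin = 0.297269 rev and 71990 arcsec = 0.0555478 rev.
0.297269 − 0.0555478 ≈ 0.2417 rev.

0.2417 rev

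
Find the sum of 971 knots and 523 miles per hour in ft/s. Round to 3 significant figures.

971 kn = 1638.86 ft/s and 523 mph = 767.067 ft/s.
1638.86 + 767.067 ≈ 2410 ft/s.

2410 feet per second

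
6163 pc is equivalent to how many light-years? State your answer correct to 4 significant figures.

1 pc = 3.26156 ly.
Thus 6163 × 3.26156 ≈ 20100 ly.

20100 ly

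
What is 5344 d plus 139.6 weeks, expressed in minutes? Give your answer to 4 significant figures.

9.103e+6 min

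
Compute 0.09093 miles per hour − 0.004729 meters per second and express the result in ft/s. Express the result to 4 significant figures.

0.09093 mph = 0.133364 ft/s and 0.004729 m/s = 0.0155151 ft/s.
0.133364 − 0.0155151 ≈ 0.1178 ft/s.

0.1178 ft/s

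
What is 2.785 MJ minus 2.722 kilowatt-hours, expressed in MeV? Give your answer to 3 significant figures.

2.785 MJ = 1.73826e+19 MeV and 2.722 kWh = 6.11618e+19 MeV.
1.73826e+19 − 6.11618e+19 ≈ -4.38e+19 MeV.

-4.38e+19 megaelectronvolts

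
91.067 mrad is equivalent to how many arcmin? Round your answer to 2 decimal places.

313.07 arcmin

1 milliradian = 3.43775 arcminutes.
Then 91.067 × 3.43775 ≈ 313.07 arcmin.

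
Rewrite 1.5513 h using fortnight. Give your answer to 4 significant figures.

0.004617 fortnight

1 hour = 0.00297619 fortnight.
So 1.5513 × 0.00297619 ≈ 0.004617 fortnight.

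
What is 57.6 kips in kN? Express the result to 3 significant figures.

1 kip = 4.44822 kN.
Then 57.6 × 4.44822 ≈ 256 kN.

256 kilonewtons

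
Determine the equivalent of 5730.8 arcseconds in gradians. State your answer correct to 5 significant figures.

1.7688 gradians

1 arcsec = 0.000308642 gradians.
So 5730.8 × 0.000308642 ≈ 1.7688 grad.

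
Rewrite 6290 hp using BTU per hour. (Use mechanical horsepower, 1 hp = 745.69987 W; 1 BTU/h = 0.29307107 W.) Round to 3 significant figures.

1.60e+7 BTU per hour

1 horsepower = 2544.43 BTU/h.
So 6290 × 2544.43 ≈ 1.60e+7 BTU/h.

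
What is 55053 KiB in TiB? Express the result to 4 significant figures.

1 kibibyte = 9.31323e-10 TiB.
So 55053 × 9.31323e-10 ≈ 5.127e-5 TiB.

5.127e-5 TiB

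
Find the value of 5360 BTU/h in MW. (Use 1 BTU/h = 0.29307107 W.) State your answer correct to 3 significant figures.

1 BTU per hour = 2.93071 × 10^-7 MW.
Thus 5360 × 2.93071 × 10^-7 ≈ 0.00157 MW.

0.00157 MW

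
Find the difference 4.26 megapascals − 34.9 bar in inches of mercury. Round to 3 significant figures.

227 inHg

4.26 MPa = 1257.98 inHg and 34.9 bar = 1030.60 inHg.
1257.98 − 1030.60 ≈ 227 inHg.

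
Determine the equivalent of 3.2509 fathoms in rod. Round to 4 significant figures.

1.182 rod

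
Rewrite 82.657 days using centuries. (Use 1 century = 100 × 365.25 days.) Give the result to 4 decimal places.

1 day = 2.73785e-5 century.
82.657 × 2.73785e-5 ≈ 0.0023 century.

0.0023 century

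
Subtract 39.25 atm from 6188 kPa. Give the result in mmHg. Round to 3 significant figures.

6188 kPa = 46413.8 mmHg and 39.25 atm = 29830.0 mmHg.
46413.8 − 29830.0 ≈ 16600 mmHg.

16600 mmHg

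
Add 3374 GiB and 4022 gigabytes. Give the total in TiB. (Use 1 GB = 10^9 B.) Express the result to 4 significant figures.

6.953 tebibytes

3374 GiB = 3.29492 TiB and 4022 GB = 3.65799 TiB.
3.29492 + 3.65799 ≈ 6.953 TiB.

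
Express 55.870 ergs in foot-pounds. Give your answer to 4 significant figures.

4.121e-6 ft·lbf

1 erg = 7.37562e-8 foot-pounds.
Thus 55.870 × 7.37562e-8 ≈ 4.121e-6 ft·lbf.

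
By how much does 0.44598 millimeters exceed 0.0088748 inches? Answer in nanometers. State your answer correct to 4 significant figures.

0.44598 mm = 445980 nm and 0.0088748 in = 225420 nm.
445980 − 225420 ≈ 220600 nm.

220600 nm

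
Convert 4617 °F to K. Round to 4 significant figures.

2820 K

K = (°F + 459.67) × 5/9.
Applying the formula gives 2820 K.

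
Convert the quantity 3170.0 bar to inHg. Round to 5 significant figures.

93610 inHg

1 bar = 29.5300 inHg.
Thus 3170.0 × 29.5300 ≈ 93610 inHg.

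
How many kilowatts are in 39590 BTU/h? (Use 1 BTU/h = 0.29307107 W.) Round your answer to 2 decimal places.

1 BTU per hour = 0.000293071 kW.
Thus 39590 × 0.000293071 ≈ 11.60 kW.

11.60 kilowatts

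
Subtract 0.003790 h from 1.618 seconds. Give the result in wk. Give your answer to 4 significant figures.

-1.988 × 10^-5 wk

1.618 s = 2.67526 × 10^-6 wk and 0.003790 h = 2.25595 × 10^-5 wk.
2.67526 × 10^-6 − 2.25595 × 10^-5 ≈ -1.988 × 10^-5 wk.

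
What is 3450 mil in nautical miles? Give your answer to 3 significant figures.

4.73e-5 nmi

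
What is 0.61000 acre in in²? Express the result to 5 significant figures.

1 acre = 6.27264 × 10^6 in².
Then 0.61000 × 6.27264 × 10^6 ≈ 3.8263 × 10^6 in².

3.8263 × 10^6 in²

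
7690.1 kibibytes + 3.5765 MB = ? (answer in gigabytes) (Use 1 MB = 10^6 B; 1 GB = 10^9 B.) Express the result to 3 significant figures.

0.0115 GB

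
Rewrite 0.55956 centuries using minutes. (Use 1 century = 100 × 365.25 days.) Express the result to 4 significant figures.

2.943 × 10^7 min

1 century = 5.25960 × 10^7 minutes.
0.55956 × 5.25960 × 10^7 ≈ 2.943 × 10^7 min.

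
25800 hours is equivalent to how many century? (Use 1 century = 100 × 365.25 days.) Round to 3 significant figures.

1 hour = 1.14077 × 10^-6 centuries.
25800 × 1.14077 × 10^-6 ≈ 0.0294 century.

0.0294 century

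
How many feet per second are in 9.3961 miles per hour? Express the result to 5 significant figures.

1 mile per hour = 1.46667 feet per second.
So 9.3961 × 1.46667 ≈ 13.781 ft/s.

13.781 feet per second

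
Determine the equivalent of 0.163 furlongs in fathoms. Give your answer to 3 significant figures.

17.9 fathom

1 furlong = 110.000 fathoms.
0.163 × 110.000 ≈ 17.9 fathom.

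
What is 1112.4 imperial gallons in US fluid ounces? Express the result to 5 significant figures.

171000 US fluid ounces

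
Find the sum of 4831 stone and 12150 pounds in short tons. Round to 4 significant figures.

39.89 short tons

4831 st = 33.8170 short ton and 12150 lb = 6.07500 short ton.
33.8170 + 6.07500 ≈ 39.89 short ton.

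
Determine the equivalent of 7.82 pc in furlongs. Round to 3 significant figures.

1.20e+15 furlongs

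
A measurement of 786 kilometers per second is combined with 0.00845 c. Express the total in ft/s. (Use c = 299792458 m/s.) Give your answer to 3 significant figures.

1.09e+7 ft/s

786 km/s = 2.57874e+6 ft/s and 0.00845 c = 8.31118e+6 ft/s.
2.57874e+6 + 8.31118e+6 ≈ 1.09e+7 ft/s.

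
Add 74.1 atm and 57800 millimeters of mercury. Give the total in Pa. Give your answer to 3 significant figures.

1.52e+7 pascals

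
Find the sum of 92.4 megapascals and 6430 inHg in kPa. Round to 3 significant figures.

92.4 MPa = 92400.0 kPa and 6430 inHg = 21774.5 kPa.
92400.0 + 21774.5 ≈ 114000 kPa.

114000 kilopascals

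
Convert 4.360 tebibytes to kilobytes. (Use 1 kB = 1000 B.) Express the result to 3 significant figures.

1 tebibyte = 1.09951e+9 kB.
Then 4.360 × 1.09951e+9 ≈ 4.79e+9 kB.

4.79e+9 kB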